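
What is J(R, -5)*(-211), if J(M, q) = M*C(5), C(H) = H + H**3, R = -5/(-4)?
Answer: -68575/2 ≈ -34288.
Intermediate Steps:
R = 5/4 (R = -5*(-1/4) = 5/4 ≈ 1.2500)
J(M, q) = 130*M (J(M, q) = M*(5 + 5**3) = M*(5 + 125) = M*130 = 130*M)
J(R, -5)*(-211) = (130*(5/4))*(-211) = (325/2)*(-211) = -68575/2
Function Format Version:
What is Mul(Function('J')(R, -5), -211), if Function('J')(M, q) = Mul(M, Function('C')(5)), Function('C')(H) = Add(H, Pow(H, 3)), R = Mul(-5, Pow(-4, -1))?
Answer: Rational(-68575, 2) ≈ -34288.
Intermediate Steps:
R = Rational(5, 4) (R = Mul(-5, Rational(-1, 4)) = Rational(5, 4) ≈ 1.2500)
Function('J')(M, q) = Mul(130, M) (Function('J')(M, q) = Mul(M, Add(5, Pow(5, 3))) = Mul(M, Add(5, 125)) = Mul(M, 130) = Mul(130, M))
Mul(Function('J')(R, -5), -211) = Mul(Mul(130, Rational(5, 4)), -211) = Mul(Rational(325, 2), -211) = Rational(-68575, 2)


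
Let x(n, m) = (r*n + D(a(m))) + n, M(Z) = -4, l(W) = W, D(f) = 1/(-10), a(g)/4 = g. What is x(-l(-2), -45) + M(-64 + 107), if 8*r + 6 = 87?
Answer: 363/20 ≈ 18.150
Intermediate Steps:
a(g) = 4*g
r = 81/8 (r = -¾ + (⅛)*87 = -¾ + 87/8 = 81/8 ≈ 10.125)
D(f) = -⅒
x(n, m) = -⅒ + 89*n/8 (x(n, m) = (81*n/8 - ⅒) + n = (-⅒ + 81*n/8) + n = -⅒ + 89*n/8)
x(-l(-2), -45) + M(-64 + 107) = (-⅒ + 89*(-1*(-2))/8) - 4 = (-⅒ + (89/8)*2) - 4 = (-⅒ + 89/4) - 4 = 443/20 - 4 = 363/20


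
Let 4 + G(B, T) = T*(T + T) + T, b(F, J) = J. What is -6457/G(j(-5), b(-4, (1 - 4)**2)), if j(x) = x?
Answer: -6457/167 ≈ -38.665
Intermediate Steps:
G(B, T) = -4 + T + 2*T**2 (G(B, T) = -4 + (T*(T + T) + T) = -4 + (T*(2*T) + T) = -4 + (2*T**2 + T) = -4 + (T + 2*T**2) = -4 + T + 2*T**2)
-6457/G(j(-5), b(-4, (1 - 4)**2)) = -6457/(-4 + (1 - 4)**2 + 2*((1 - 4)**2)**2) = -6457/(-4 + (-3)**2 + 2*((-3)**2)**2) = -6457/(-4 + 9 + 2*9**2) = -6457/(-4 + 9 + 2*81) = -6457/(-4 + 9 + 162) = -6457/167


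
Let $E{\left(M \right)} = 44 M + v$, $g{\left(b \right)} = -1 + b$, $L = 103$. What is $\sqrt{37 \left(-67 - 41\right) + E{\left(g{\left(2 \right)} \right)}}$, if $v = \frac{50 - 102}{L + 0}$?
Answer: $\frac{2 i \sqrt{10483031}}{103} \approx 62.869 i$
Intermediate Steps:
$v = - \frac{52}{103}$ ($v = \frac{50 - 102}{103 + 0} = - \frac{52}{103} \approx -0.50485$)
$E{\left(M \right)} = - \frac{52}{103} + 44 M$ ($E{\left(M \right)} = 44 M - \frac{52}{103} = - \frac{52}{103} + 44 M$)
$\sqrt{37 \left(-67 - 41\right) + E{\left(g{\left(2 \right)} \right)}} = \sqrt{37 \left(-67 - 41\right) - \left(\frac{52}{103} - 44 \left(-1 + 2\right)\right)} = \sqrt{37 \left(-108\right) + \left(- \frac{52}{103} + 44 \cdot 1\right)} = \sqrt{-3996 + \left(- \frac{52}{103} + 44\right)} = \sqrt{-3996 + \frac{4480}{103}} = \sqrt{- \frac{407108}{103}} = \frac{2 i \sqrt{10483031}}{103}$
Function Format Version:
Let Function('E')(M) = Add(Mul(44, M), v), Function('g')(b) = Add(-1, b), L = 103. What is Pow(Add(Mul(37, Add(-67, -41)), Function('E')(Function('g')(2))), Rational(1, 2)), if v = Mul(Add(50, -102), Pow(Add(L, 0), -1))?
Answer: Mul(Rational(2, 103), I, Pow(10483031, Rational(1, 2))) ≈ Mul(62.869, I)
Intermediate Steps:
v = Rational(-52, 103) (v = Mul(Add(50, -102), Pow(Add(103, 0), -1)) = Mul(-52, Pow(103, -1)) = Mul(-52, Rational(1, 103)) = Rational(-52, 103) ≈ -0.50485)
Function('E')(M) = Add(Rational(-52, 103), Mul(44, M)) (Function('E')(M) = Add(Mul(44, M), Rational(-52, 103)) = Add(Rational(-52, 103), Mul(44, M)))
Pow(Add(Mul(37, Add(-67, -41)), Function('E')(Function('g')(2))), Rational(1, 2)) = Pow(Add(Mul(37, Add(-67, -41)), Add(Rational(-52, 103), Mul(44, Add(-1, 2)))), Rational(1, 2)) = Pow(Add(Mul(37, -108), Add(Rational(-52, 103), Mul(44, 1))), Rational(1, 2)) = Pow(Add(-3996, Add(Rational(-52, 103), 44)), Rational(1, 2)) = Pow(Add(-3996, Rational(4480, 103)), Rational(1, 2)) = Pow(Rational(-407108, 103), Rational(1, 2)) = Mul(Rational(2, 103), I, Pow(10483031, Rational(1, 2)))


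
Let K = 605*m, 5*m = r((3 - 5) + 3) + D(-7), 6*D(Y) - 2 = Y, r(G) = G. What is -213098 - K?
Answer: -1278709/6 ≈ -2.1312e+5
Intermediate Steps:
D(Y) = 1/3 + Y/6
m = 1/30 (m = (((3 - 5) + 3) + (1/3 + (1/6)*(-7)))/5 = ((-2 + 3) + (1/3 - 7/6))/5 = (1 - 5/6)/5 = (1/5)*(1/6) = 1/30 ≈ 0.033333)
K = 121/6 (K = 605*(1/30) = 121/6 ≈ 20.167)
-213098 - K = -213098 - 1*121/6 = -213098 - 121/6 = -1278709/6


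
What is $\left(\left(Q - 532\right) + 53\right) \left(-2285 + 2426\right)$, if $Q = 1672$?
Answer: $168213$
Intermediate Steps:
$\left(\left(Q - 532\right) + 53\right) \left(-2285 + 2426\right) = \left(\left(1672 - 532\right) + 53\right) \left(-2285 + 2426\right) = \left(1140 + 53\right) 141 = 1193 \cdot 141 = 168213$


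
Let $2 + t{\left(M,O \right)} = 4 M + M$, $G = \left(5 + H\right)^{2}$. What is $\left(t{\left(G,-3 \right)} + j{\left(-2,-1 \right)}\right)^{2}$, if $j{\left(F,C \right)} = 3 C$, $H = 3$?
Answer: $99225$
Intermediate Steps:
$G = 64$ ($G = \left(5 + 3\right)^{2} = 8^{2} = 64$)
$t{\left(M,O \right)} = -2 + 5 M$ ($t{\left(M,O \right)} = -2 + \left(4 M + M\right) = -2 + 5 M$)
$\left(t{\left(G,-3 \right)} + j{\left(-2,-1 \right)}\right)^{2} = \left(\left(-2 + 5 \cdot 64\right) + 3 \left(-1\right)\right)^{2} = \left(\left(-2 + 320\right) - 3\right)^{2} = \left(318 - 3\right)^{2} = 315^{2} = 99225$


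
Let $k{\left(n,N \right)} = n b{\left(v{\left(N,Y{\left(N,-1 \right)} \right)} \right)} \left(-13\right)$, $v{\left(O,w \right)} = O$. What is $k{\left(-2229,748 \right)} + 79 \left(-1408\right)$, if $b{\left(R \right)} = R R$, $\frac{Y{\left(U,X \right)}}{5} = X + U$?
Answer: $16212636176$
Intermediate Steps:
$Y{\left(U,X \right)} = 5 U + 5 X$ ($Y{\left(U,X \right)} = 5 \left(X + U\right) = 5 \left(U + X\right) = 5 U + 5 X$)
$b{\left(R \right)} = R^{2}$
$k{\left(n,N \right)} = - 13 n N^{2}$ ($k{\left(n,N \right)} = n N^{2} \left(-13\right) = - 13 n N^{2}$)
$k{\left(-2229,748 \right)} + 79 \left(-1408\right) = \left(-13\right) \left(-2229\right) 748^{2} + 79 \left(-1408\right) = \left(-13\right) \left(-2229\right) 559504 - 111232 = 16212747408 - 111232 = 16212636176$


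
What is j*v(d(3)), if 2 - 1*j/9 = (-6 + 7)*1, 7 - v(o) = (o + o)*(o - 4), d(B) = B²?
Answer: -747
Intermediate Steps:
v(o) = 7 - 2*o*(-4 + o) (v(o) = 7 - (o + o)*(o - 4) = 7 - 2*o*(-4 + o))
j = 9 (j = 18 - 9*(-6 + 7) = 18 - 9 = 9)
j*v(d(3)) = 9*(7 - 2*(3²)² + 8*3²) = 9*(7 - 2*9² + 8*9) = 9*(7 - 2*81 + 72) = 9*(7 - 162 + 72) = 9*(-83) = -747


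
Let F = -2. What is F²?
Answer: 4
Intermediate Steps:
F² = (-2)² = 4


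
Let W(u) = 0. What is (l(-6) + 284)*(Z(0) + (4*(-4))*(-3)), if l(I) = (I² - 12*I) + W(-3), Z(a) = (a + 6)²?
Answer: 32928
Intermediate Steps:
Z(a) = (6 + a)²
l(I) = I² - 12*I (l(I) = (I² - 12*I) + 0 = I² - 12*I)
(l(-6) + 284)*(Z(0) + (4*(-4))*(-3)) = (-6*(-12 - 6) + 284)*((6 + 0)² + (4*(-4))*(-3)) = (-6*(-18) + 284)*(6² - 16*(-3)) = (108 + 284)*(36 + 48) = 392*84 = 32928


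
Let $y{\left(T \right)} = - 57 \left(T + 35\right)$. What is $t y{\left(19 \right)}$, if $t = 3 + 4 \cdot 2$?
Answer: $-33858$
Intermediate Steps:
$y{\left(T \right)} = -1995 - 57 T$ ($y{\left(T \right)} = - 57 \left(35 + T\right) = -1995 - 57 T$)
$t = 11$ ($t = 3 + 8 = 11$)
$t y{\left(19 \right)} = 11 \left(-1995 - 1083\right) = 11 \left(-3078\right) = -33858$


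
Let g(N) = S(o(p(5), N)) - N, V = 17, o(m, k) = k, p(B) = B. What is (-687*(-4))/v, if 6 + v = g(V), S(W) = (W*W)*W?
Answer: 458/815 ≈ 0.56196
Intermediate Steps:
S(W) = W³ (S(W) = W²*W = W³)
g(N) = N³ - N
v = 4890 (v = -6 + (17³ - 1*17) = -6 + (4913 - 17) = -6 + 4896 = 4890)
(-687*(-4))/v = -687*(-4)/4890 = 2748*(1/4890) = 458/815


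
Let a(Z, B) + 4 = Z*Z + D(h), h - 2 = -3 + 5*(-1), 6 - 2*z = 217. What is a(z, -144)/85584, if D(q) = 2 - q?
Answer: 44537/342336 ≈ 0.13010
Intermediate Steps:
z = -211/2 (z = 3 - ½*217 = 3 - 217/2 = -211/2 ≈ -105.50)
h = -6 (h = 2 + (-3 + 5*(-1)) = 2 + (-3 - 5) = 2 - 8 = -6)
a(Z, B) = 4 + Z² (a(Z, B) = -4 + (Z*Z + (2 - 1*(-6))) = -4 + (Z² + (2 + 6)) = -4 + (Z² + 8) = -4 + (8 + Z²) = 4 + Z²)
a(z, -144)/85584 = (4 + (-211/2)²)/85584 = (4 + 44521/4)*(1/85584) = (44537/4)*(1/85584) = 44537/342336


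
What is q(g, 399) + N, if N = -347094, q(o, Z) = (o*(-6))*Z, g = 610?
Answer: -1807434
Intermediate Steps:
q(o, Z) = -6*Z*o (q(o, Z) = (-6*o)*Z = -6*Z*o)
q(g, 399) + N = -6*399*610 - 347094 = -1460340 - 347094 = -1807434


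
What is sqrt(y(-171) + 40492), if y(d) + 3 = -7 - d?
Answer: 3*sqrt(4517) ≈ 201.63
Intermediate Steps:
y(d) = -10 - d (y(d) = -3 + (-7 - d) = -10 - d)
sqrt(y(-171) + 40492) = sqrt((-10 - 1*(-171)) + 40492) = sqrt((-10 + 171) + 40492) = sqrt(161 + 40492) = sqrt(40653) = 3*sqrt(4517)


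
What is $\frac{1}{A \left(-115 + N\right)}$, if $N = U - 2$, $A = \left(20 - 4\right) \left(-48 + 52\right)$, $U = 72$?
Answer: $- \frac{1}{2880} \approx -0.00034722$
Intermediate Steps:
$A = 64$ ($A = 16 \cdot 4 = 64$)
$N = 70$ ($N = 72 - 2 = 70$)
$\frac{1}{A \left(-115 + N\right)} = \frac{1}{64 \left(-115 + 70\right)} = \frac{1}{64 \left(-45\right)} = \frac{1}{-2880} = - \frac{1}{2880}$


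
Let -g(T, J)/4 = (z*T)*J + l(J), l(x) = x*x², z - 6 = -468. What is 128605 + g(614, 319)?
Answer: 232241937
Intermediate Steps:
z = -462 (z = 6 - 468 = -462)
l(x) = x³
g(T, J) = -4*J³ + 1848*J*T (g(T, J) = -4*((-462*T)*J + J³) = -4*(-462*J*T + J³) = -4*(J³ - 462*J*T) = -4*J³ + 1848*J*T)
128605 + g(614, 319) = 128605 + 4*319*(-1*319² + 462*614) = 128605 + 4*319*(-1*101761 + 283668) = 128605 + 4*319*(-101761 + 283668) = 128605 + 4*319*181907 = 128605 + 232113332 = 232241937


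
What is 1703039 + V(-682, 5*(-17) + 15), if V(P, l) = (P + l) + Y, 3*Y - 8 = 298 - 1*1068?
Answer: 1702033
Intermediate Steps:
Y = -254 (Y = 8/3 + (298 - 1*1068)/3 = 8/3 + (298 - 1068)/3 = 8/3 + (⅓)*(-770) = 8/3 - 770/3 = -254)
V(P, l) = -254 + P + l (V(P, l) = (P + l) - 254 = -254 + P + l)
1703039 + V(-682, 5*(-17) + 15) = 1703039 + (-254 - 682 + (5*(-17) + 15)) = 1703039 + (-254 - 682 + (-85 + 15)) = 1703039 + (-254 - 682 - 70) = 1703039 - 1006 = 1702033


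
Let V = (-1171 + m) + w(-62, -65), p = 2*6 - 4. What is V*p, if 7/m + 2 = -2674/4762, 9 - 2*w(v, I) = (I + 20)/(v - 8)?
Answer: -399454210/42693 ≈ -9356.4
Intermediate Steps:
w(v, I) = 9/2 - (20 + I)/(2*(-8 + v)) (w(v, I) = 9/2 - (I + 20)/(2*(v - 8)) = 9/2 - (20 + I)/(2*(-8 + v)))
m = -16667/6099 (m = 7/(-2 - 2674/4762) = 7/(-2 - 2674*1/4762) = 7/(-2 - 1337/2381) = 7/(-6099/2381) = 7*(-2381/6099) = -16667/6099 ≈ -2.7327)
p = 8 (p = 12 - 4 = 8)
V = -199727105/170772 (V = (-1171 - 16667/6099) + (-92 - 1*(-65) + 9*(-62))/(2*(-8 - 62)) = -7158596/6099 + (½)*(-92 + 65 - 558)/(-70) = -7158596/6099 + (½)*(-1/70)*(-585) = -7158596/6099 + 117/28 = -199727105/170772 ≈ -1169.6)
V*p = -199727105/170772*8 = -399454210/42693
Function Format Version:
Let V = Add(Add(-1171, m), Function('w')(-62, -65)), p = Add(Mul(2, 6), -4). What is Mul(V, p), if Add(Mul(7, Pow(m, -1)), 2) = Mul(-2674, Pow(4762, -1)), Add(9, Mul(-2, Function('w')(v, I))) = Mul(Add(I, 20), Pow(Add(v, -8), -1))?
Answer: Rational(-399454210, 42693) ≈ -9356.4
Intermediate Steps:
Function('w')(v, I) = Add(Rational(9, 2), Mul(Rational(-1, 2), Pow(Add(-8, v), -1), Add(20, I))) (Function('w')(v, I) = Add(Rational(9, 2), Mul(Rational(-1, 2), Mul(Add(I, 20), Pow(Add(v, -8), -1)))) = Add(Rational(9, 2), Mul(Rational(-1, 2), Mul(Add(20, I), Pow(Add(-8, v), -1)))) = Add(Rational(9, 2), Mul(Rational(-1, 2), Mul(Pow(Add(-8, v), -1), Add(20, I)))) = Add(Rational(9, 2), Mul(Rational(-1, 2), Pow(Add(-8, v), -1), Add(20, I))))
m = Rational(-16667, 6099) (m = Mul(7, Pow(Add(-2, Mul(-2674, Pow(4762, -1))), -1)) = Mul(7, Pow(Add(-2, Mul(-2674, Rational(1, 4762))), -1)) = Mul(7, Pow(Add(-2, Rational(-1337, 2381)), -1)) = Mul(7, Pow(Rational(-6099, 2381), -1)) = Mul(7, Rational(-2381, 6099)) = Rational(-16667, 6099) ≈ -2.7327)
p = 8 (p = Add(12, -4) = 8)
V = Rational(-199727105, 170772) (V = Add(Add(-1171, Rational(-16667, 6099)), Mul(Rational(1, 2), Pow(Add(-8, -62), -1), Add(-92, Mul(-1, -65), Mul(9, -62)))) = Add(Rational(-7158596, 6099), Mul(Rational(1, 2), Pow(-70, -1), Add(-92, 65, -558))) = Add(Rational(-7158596, 6099), Mul(Rational(1, 2), Rational(-1, 70), -585)) = Add(Rational(-7158596, 6099), Rational(117, 28)) = Rational(-199727105, 170772) ≈ -1169.6)
Mul(V, p) = Mul(Rational(-199727105, 170772), 8) = Rational(-399454210, 42693)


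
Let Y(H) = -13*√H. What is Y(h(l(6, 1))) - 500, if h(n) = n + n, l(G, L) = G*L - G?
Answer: -500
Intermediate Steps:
l(G, L) = -G + G*L
h(n) = 2*n
Y(h(l(6, 1))) - 500 = -13*√2*(√6*√(-1 + 1)) - 500 = -13*0*√2 - 500 = -13*√(2*0) - 500 = -13*√0 - 500 = -13*0 - 500 = 0 - 500 = -500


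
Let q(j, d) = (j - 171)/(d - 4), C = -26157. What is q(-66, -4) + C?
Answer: -209019/8 ≈ -26127.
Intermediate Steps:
q(j, d) = (-171 + j)/(-4 + d)
q(-66, -4) + C = (-171 - 66)/(-4 - 4) - 26157 = -237/(-8) - 26157 = -⅛*(-237) - 26157 = 237/8 - 26157 = -209019/8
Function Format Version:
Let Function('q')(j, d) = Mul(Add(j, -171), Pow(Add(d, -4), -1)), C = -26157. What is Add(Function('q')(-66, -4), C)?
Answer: Rational(-209019, 8) ≈ -26127.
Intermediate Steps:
Function('q')(j, d) = Mul(Pow(Add(-4, d), -1), Add(-171, j)) (Function('q')(j, d) = Mul(Add(-171, j), Pow(Add(-4, d), -1)) = Mul(Pow(Add(-4, d), -1), Add(-171, j)))
Add(Function('q')(-66, -4), C) = Add(Mul(Pow(Add(-4, -4), -1), Add(-171, -66)), -26157) = Add(Mul(Pow(-8, -1), -237), -26157) = Add(Mul(Rational(-1, 8), -237), -26157) = Add(Rational(237, 8), -26157) = Rational(-209019, 8)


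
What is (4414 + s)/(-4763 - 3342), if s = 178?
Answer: -4592/8105 ≈ -0.56656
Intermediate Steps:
(4414 + s)/(-4763 - 3342) = (4414 + 178)/(-4763 - 3342) = 4592/(-8105) = 4592*(-1/8105) = -4592/8105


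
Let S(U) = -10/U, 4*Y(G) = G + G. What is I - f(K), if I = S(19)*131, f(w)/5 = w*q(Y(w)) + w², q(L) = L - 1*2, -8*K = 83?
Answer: -2383365/2432 ≈ -980.00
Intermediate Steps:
Y(G) = G/2 (Y(G) = (G + G)/4 = (2*G)/4 = G/2)
K = -83/8 (K = -⅛*83 = -83/8 ≈ -10.375)
q(L) = -2 + L (q(L) = L - 2 = -2 + L)
f(w) = 5*w² + 5*w*(-2 + w/2) (f(w) = 5*(w*(-2 + w/2) + w²) = 5*(w² + w*(-2 + w/2)) = 5*w² + 5*w*(-2 + w/2))
I = -1310/19 (I = -10/19*131 = -1310/19 ≈ -68.947)
I - f(K) = -1310/19 - 5*(-83)*(-4 + 3*(-83/8))/(2*8) = -1310/19 - 5*(-83)*(-4 - 249/8)/(2*8) = -1310/19 - 5*(-83)*(-281)/(2*8*8) = -1310/19 - 1*116615/128 = -1310/19 - 116615/128 = -2383365/2432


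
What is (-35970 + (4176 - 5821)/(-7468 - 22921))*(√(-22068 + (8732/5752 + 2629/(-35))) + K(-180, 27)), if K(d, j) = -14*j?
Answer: 413188278930/30389 - 218618137*I*√56087074407210/305895674 ≈ 1.3597e+7 - 5.3523e+6*I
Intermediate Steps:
(-35970 + (4176 - 5821)/(-7468 - 22921))*(√(-22068 + (8732/5752 + 2629/(-35))) + K(-180, 27)) = (-35970 + (4176 - 5821)/(-7468 - 22921))*(√(-22068 + (8732/5752 + 2629/(-35))) - 14*27) = (-35970 - 1645/(-30389))*(√(-22068 + (8732*(1/5752) + 2629*(-1/35))) - 378) = (-35970 - 1645*(-1/30389))*(√(-22068 + (2183/1438 - 2629/35)) - 378) = (-35970 + 1645/30389)*(√(-22068 - 3704097/50330) - 378) = -1093090685*(√(-1114386537/50330) - 378)/30389 = -1093090685*(I*√56087074407210/50330 - 378)/30389 = -1093090685*(-378 + I*√56087074407210/50330)/30389 = 413188278930/30389 - 218618137*I*√56087074407210/305895674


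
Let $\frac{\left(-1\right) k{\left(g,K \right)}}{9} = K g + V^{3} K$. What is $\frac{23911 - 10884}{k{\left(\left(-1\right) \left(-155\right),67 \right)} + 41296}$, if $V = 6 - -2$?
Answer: $- \frac{13027}{360905} \approx -0.036095$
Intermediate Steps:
$V = 8$ ($V = 6 + 2 = 8$)
$k{\left(g,K \right)} = - 4608 K - 9 K g$ ($k{\left(g,K \right)} = - 9 \left(K g + 8^{3} K\right) = - 9 \left(K g + 512 K\right) = - 9 \left(512 K + K g\right) = - 4608 K - 9 K g$)
$\frac{23911 - 10884}{k{\left(\left(-1\right) \left(-155\right),67 \right)} + 41296} = \frac{23911 - 10884}{\left(-9\right) 67 \left(512 - -155\right) + 41296} = \frac{13027}{\left(-9\right) 67 \left(512 + 155\right) + 41296} = \frac{13027}{\left(-9\right) 67 \cdot 667 + 41296} = \frac{13027}{-402201 + 41296} = \frac{13027}{-360905} = 13027 \left(- \frac{1}{360905}\right) = - \frac{13027}{360905}$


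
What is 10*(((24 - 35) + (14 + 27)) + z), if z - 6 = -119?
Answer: -830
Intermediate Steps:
z = -113 (z = 6 - 119 = -113)
10*(((24 - 35) + (14 + 27)) + z) = 10*(((24 - 35) + (14 + 27)) - 113) = 10*((-11 + 41) - 113) = 10*(30 - 113) = 10*(-83) = -830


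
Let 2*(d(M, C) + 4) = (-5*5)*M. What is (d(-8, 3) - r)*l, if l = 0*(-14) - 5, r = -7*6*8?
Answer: -2160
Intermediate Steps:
r = -336 (r = -42*8 = -336)
d(M, C) = -4 - 25*M/2 (d(M, C) = -4 + ((-5*5)*M)/2 = -4 + (-25*M)/2 = -4 - 25*M/2)
l = -5 (l = 0 - 5 = -5)
(d(-8, 3) - r)*l = ((-4 - 25/2*(-8)) - 1*(-336))*(-5) = ((-4 + 100) + 336)*(-5) = (96 + 336)*(-5) = 432*(-5) = -2160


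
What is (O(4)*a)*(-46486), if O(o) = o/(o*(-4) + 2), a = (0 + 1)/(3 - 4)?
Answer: -92972/7 ≈ -13282.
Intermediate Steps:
a = -1 (a = 1/(-1) = 1*(-1) = -1)
O(o) = o/(2 - 4*o) (O(o) = o/(-4*o + 2) = o/(2 - 4*o))
(O(4)*a)*(-46486) = (-1*4/(-2 + 4*4)*(-1))*(-46486) = (-1*4/(-2 + 16)*(-1))*(-46486) = (-1*4/14*(-1))*(-46486) = (-1*4*1/14*(-1))*(-46486) = -2/7*(-1)*(-46486) = (2/7)*(-46486) = -92972/7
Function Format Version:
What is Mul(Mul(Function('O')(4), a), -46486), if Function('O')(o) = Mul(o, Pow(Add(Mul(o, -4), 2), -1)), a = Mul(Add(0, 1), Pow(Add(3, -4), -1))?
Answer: Rational(-92972, 7) ≈ -13282.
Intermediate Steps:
a = -1 (a = Mul(1, Pow(-1, -1)) = Mul(1, -1) = -1)
Function('O')(o) = Mul(o, Pow(Add(2, Mul(-4, o)), -1)) (Function('O')(o) = Mul(o, Pow(Add(Mul(-4, o), 2), -1)) = Mul(o, Pow(Add(2, Mul(-4, o)), -1)))
Mul(Mul(Function('O')(4), a), -46486) = Mul(Mul(Mul(-1, 4, Pow(Add(-2, Mul(4, 4)), -1)), -1), -46486) = Mul(Mul(Mul(-1, 4, Pow(Add(-2, 16), -1)), -1), -46486) = Mul(Mul(Mul(-1, 4, Pow(14, -1)), -1), -46486) = Mul(Mul(Mul(-1, 4, Rational(1, 14)), -1), -46486) = Mul(Mul(Rational(-2, 7), -1), -46486) = Mul(Rational(2, 7), -46486) = Rational(-92972, 7)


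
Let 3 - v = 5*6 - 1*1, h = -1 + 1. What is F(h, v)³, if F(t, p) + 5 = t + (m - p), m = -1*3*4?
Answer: 729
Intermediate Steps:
m = -12 (m = -3*4 = -12)
h = 0
v = -26 (v = 3 - (5*6 - 1*1) = 3 - (30 - 1) = 3 - 1*29 = 3 - 29 = -26)
F(t, p) = -17 + t - p (F(t, p) = -5 + (t + (-12 - p)) = -5 + (-12 + t - p) = -17 + t - p)
F(h, v)³ = (-17 + 0 - 1*(-26))³ = (-17 + 0 + 26)³ = 9³ = 729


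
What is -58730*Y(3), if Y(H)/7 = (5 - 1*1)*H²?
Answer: -14799960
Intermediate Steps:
Y(H) = 28*H² (Y(H) = 7*((5 - 1*1)*H²) = 7*((5 - 1)*H²) = 7*(4*H²) = 28*H²)
-58730*Y(3) = -1644440*3² = -1644440*9 = -58730*252 = -14799960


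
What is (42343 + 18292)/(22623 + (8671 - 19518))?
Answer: 60635/11776 ≈ 5.1490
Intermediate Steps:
(42343 + 18292)/(22623 + (8671 - 19518)) = 60635/(22623 - 10847) = 60635/11776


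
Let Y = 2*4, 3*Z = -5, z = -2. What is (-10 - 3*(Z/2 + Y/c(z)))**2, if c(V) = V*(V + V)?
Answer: 441/4 ≈ 110.25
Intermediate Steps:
Z = -5/3 (Z = (1/3)*(-5) = -5/3 ≈ -1.6667)
c(V) = 2*V**2 (c(V) = V*(2*V) = 2*V**2)
Y = 8
(-10 - 3*(Z/2 + Y/c(z)))**2 = (-10 - 3*(-5/3/2 + 8/((2*(-2)**2))))**2 = (-10 - 3*(-5/3*1/2 + 8/((2*4))))**2 = (-10 - 3*(-5/6 + 8/8))**2 = (-10 - 3*(-5/6 + 8*(1/8)))**2 = (-10 - 3*(-5/6 + 1))**2 = (-10 - 3*1/6)**2 = (-10 - 1/2)**2 = (-21/2)**2 = 441/4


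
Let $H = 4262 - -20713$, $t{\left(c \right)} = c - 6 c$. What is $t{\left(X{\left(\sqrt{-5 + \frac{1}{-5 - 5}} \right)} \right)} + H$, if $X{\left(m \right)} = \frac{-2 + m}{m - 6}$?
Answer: $\frac{3421290}{137} + \frac{20 i \sqrt{510}}{411} \approx 24973.0 + 1.0989 i$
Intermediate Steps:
$X{\left(m \right)} = \frac{-2 + m}{-6 + m}$
$t{\left(c \right)} = - 5 c$
$H = 24975$ ($H = 4262 + 20713 = 24975$)
$t{\left(X{\left(\sqrt{-5 + \frac{1}{-5 - 5}} \right)} \right)} + H = - 5 \frac{-2 + \sqrt{-5 + \frac{1}{-5 - 5}}}{-6 + \sqrt{-5 + \frac{1}{-5 - 5}}} + 24975 = - 5 \frac{-2 + \sqrt{-5 + \frac{1}{-10}}}{-6 + \sqrt{-5 + \frac{1}{-10}}} + 24975 = - 5 \frac{-2 + \sqrt{-5 - \frac{1}{10}}}{-6 + \sqrt{-5 - \frac{1}{10}}} + 24975 = - 5 \frac{-2 + \sqrt{- \frac{51}{10}}}{-6 + \sqrt{- \frac{51}{10}}} + 24975 = - 5 \frac{-2 + \frac{i \sqrt{510}}{10}}{-6 + \frac{i \sqrt{510}}{10}} + 24975 = - \frac{5 \left(-2 + \frac{i \sqrt{510}}{10}\right)}{-6 + \frac{i \sqrt{510}}{10}} + 24975 = 24975 - \frac{5 \left(-2 + \frac{i \sqrt{510}}{10}\right)}{-6 + \frac{i \sqrt{510}}{10}}$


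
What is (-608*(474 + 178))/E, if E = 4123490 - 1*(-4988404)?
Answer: -198208/4555947 ≈ -0.043505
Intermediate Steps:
E = 9111894 (E = 4123490 + 4988404 = 9111894)
(-608*(474 + 178))/E = -608*(474 + 178)/9111894 = -608*652*(1/9111894) = -396416*1/9111894 = -198208/4555947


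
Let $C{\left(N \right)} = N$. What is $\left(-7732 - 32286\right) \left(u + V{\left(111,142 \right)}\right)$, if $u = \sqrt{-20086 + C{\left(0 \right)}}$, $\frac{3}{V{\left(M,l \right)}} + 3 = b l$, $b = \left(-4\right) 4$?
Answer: $\frac{120054}{2275} - 440198 i \sqrt{166} \approx 52.771 - 5.6716 \cdot 10^{6} i$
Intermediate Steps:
$b = -16$
$V{\left(M,l \right)} = \frac{3}{-3 - 16 l}$
$u = 11 i \sqrt{166}$ ($u = \sqrt{-20086 + 0} = \sqrt{-20086} = 11 i \sqrt{166} \approx 141.73 i$)
$\left(-7732 - 32286\right) \left(u + V{\left(111,142 \right)}\right) = \left(-7732 - 32286\right) \left(11 i \sqrt{166} - \frac{3}{3 + 16 \cdot 142}\right) = - 40018 \left(11 i \sqrt{166} - \frac{3}{3 + 2272}\right) = - 40018 \left(11 i \sqrt{166} - \frac{3}{2275}\right) = - 40018 \left(- \frac{3}{2275} + 11 i \sqrt{166}\right) = \frac{120054}{2275} - 440198 i \sqrt{166}$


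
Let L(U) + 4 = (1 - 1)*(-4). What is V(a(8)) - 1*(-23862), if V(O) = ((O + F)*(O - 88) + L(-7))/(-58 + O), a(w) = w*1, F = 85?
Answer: 600272/25 ≈ 24011.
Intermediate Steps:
L(U) = -4 (L(U) = -4 + (1 - 1)*(-4) = -4 + 0*(-4) = -4 + 0 = -4)
a(w) = w
V(O) = (-4 + (-88 + O)*(85 + O))/(-58 + O) (V(O) = ((O + 85)*(O - 88) - 4)/(-58 + O) = ((85 + O)*(-88 + O) - 4)/(-58 + O) = ((-88 + O)*(85 + O) - 4)/(-58 + O) = (-4 + (-88 + O)*(85 + O))/(-58 + O))
V(a(8)) - 1*(-23862) = (-7484 + 8² - 3*8)/(-58 + 8) - 1*(-23862) = (-7484 + 64 - 24)/(-50) + 23862 = -1/50*(-7444) + 23862 = 3722/25 + 23862 = 600272/25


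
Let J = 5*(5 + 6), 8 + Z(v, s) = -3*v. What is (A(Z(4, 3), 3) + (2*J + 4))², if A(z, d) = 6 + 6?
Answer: 15876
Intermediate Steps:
Z(v, s) = -8 - 3*v
J = 55 (J = 5*11 = 55)
A(z, d) = 12
(A(Z(4, 3), 3) + (2*J + 4))² = (12 + (2*55 + 4))² = (12 + (110 + 4))² = (12 + 114)² = 126² = 15876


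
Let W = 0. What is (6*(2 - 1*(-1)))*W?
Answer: 0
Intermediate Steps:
(6*(2 - 1*(-1)))*W = (6*(2 - 1*(-1)))*0 = (6*(2 + 1))*0 = (6*3)*0 = 18*0 = 0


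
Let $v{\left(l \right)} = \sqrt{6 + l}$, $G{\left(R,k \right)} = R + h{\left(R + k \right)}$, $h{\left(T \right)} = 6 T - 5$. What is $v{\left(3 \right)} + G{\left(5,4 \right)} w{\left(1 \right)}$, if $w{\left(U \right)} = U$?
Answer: $57$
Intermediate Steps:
$h{\left(T \right)} = -5 + 6 T$
$G{\left(R,k \right)} = -5 + 6 k + 7 R$ ($G{\left(R,k \right)} = R + \left(-5 + 6 \left(R + k\right)\right) = R - \left(5 - 6 R - 6 k\right) = R + \left(-5 + 6 R + 6 k\right) = -5 + 6 k + 7 R$)
$v{\left(3 \right)} + G{\left(5,4 \right)} w{\left(1 \right)} = \sqrt{6 + 3} + \left(-5 + 6 \cdot 4 + 7 \cdot 5\right) 1 = \sqrt{9} + \left(-5 + 24 + 35\right) 1 = 3 + 54 \cdot 1 = 3 + 54 = 57$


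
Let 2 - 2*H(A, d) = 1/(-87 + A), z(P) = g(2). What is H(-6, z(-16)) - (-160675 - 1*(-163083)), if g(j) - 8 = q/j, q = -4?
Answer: -447701/186 ≈ -2407.0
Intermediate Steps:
g(j) = 8 - 4/j
z(P) = 6 (z(P) = 8 - 4/2 = 8 - 4*½ = 8 - 2 = 6)
H(A, d) = 1 - 1/(2*(-87 + A))
H(-6, z(-16)) - (-160675 - 1*(-163083)) = (-175/2 - 6)/(-87 - 6) - (-160675 - 1*(-163083)) = -187/2/(-93) - (-160675 + 163083) = -1/93*(-187/2) - 1*2408 = 187/186 - 2408 = -447701/186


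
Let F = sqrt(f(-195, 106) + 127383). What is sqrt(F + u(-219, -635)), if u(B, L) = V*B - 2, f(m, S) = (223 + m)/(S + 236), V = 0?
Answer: sqrt(-6498 + 57*sqrt(413867633))/57 ≈ 18.839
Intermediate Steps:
f(m, S) = (223 + m)/(236 + S)
u(B, L) = -2 (u(B, L) = 0*B - 2 = 0 - 2 = -2)
F = sqrt(413867633)/57 (F = sqrt((223 - 195)/(236 + 106) + 127383) = sqrt(28/342 + 127383) = sqrt((1/342)*28 + 127383) = sqrt(14/171 + 127383) = sqrt(21782507/171) = sqrt(413867633)/57 ≈ 356.91)
sqrt(F + u(-219, -635)) = sqrt(sqrt(413867633)/57 - 2) = sqrt(-2 + sqrt(413867633)/57)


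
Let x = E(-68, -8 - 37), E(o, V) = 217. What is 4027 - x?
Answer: 3810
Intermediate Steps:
x = 217
4027 - x = 4027 - 1*217 = 4027 - 217 = 3810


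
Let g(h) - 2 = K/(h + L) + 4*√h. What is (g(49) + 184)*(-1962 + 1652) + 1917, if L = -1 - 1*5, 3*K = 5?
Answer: -8312117/129 ≈ -64435.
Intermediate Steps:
K = 5/3 (K = (⅓)*5 = 5/3 ≈ 1.6667)
L = -6 (L = -1 - 5 = -6)
g(h) = 2 + 4*√h + 5/(3*(-6 + h)) (g(h) = 2 + ((5/3)/(h - 6) + 4*√h) = 2 + ((5/3)/(-6 + h) + 4*√h) = 2 + (5/(3*(-6 + h)) + 4*√h) = 2 + (4*√h + 5/(3*(-6 + h))) = 2 + 4*√h + 5/(3*(-6 + h)))
(g(49) + 184)*(-1962 + 1652) + 1917 = ((-31 - 72*√49 + 6*49 + 12*49^(3/2))/(3*(-6 + 49)) + 184)*(-1962 + 1652) + 1917 = ((⅓)*(-31 - 72*7 + 294 + 12*343)/43 + 184)*(-310) + 1917 = ((⅓)*(1/43)*(-31 - 504 + 294 + 4116) + 184)*(-310) + 1917 = ((⅓)*(1/43)*3875 + 184)*(-310) + 1917 = (3875/129 + 184)*(-310) + 1917 = (27611/129)*(-310) + 1917 = -8559410/129 + 1917 = -8312117/129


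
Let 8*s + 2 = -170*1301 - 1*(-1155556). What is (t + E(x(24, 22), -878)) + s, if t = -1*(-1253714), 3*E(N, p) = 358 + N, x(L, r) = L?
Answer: 4111918/3 ≈ 1.3706e+6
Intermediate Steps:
E(N, p) = 358/3 + N/3 (E(N, p) = (358 + N)/3 = 358/3 + N/3)
t = 1253714
s = 116798 (s = -1/4 + (-170*1301 - 1*(-1155556))/8 = -1/4 + (-221170 + 1155556)/8 = -1/4 + (1/8)*934386 = -1/4 + 467193/4 = 116798)
(t + E(x(24, 22), -878)) + s = (1253714 + (358/3 + (1/3)*24)) + 116798 = (1253714 + (358/3 + 8)) + 116798 = (1253714 + 382/3) + 116798 = 3761524/3 + 116798 = 4111918/3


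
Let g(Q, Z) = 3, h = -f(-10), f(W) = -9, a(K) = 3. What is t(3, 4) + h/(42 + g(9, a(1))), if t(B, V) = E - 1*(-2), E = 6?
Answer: 41/5 ≈ 8.2000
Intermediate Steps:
h = 9 (h = -1*(-9) = 9)
t(B, V) = 8 (t(B, V) = 6 - 1*(-2) = 6 + 2 = 8)
t(3, 4) + h/(42 + g(9, a(1))) = 8 + 9/(42 + 3) = 8 + 9/45 = 8 + 9*(1/45) = 8 + ⅕ = 41/5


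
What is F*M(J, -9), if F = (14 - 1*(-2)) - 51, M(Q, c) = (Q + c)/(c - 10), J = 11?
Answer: 70/19 ≈ 3.6842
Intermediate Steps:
M(Q, c) = (Q + c)/(-10 + c)
F = -35 (F = (14 + 2) - 51 = 16 - 51 = -35)
F*M(J, -9) = -35*(11 - 9)/(-10 - 9) = -35*2/(-19) = -(-35)*2/19 = -35*(-2/19) = 70/19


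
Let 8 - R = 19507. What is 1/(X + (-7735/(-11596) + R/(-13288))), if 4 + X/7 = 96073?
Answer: 2963224/1992724090059 ≈ 1.4870e-6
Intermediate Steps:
R = -19499 (R = 8 - 1*19507 = 8 - 19507 = -19499)
X = 672483 (X = -28 + 7*96073 = -28 + 672511 = 672483)
1/(X + (-7735/(-11596) + R/(-13288))) = 1/(672483 + (-7735/(-11596) - 19499/(-13288))) = 1/(672483 + (-7735*(-1/11596) - 19499*(-1/13288))) = 1/(672483 + (595/892 + 19499/13288)) = 1/(672483 + 6324867/2963224) = 1/(1992724090059/2963224) = 2963224/1992724090059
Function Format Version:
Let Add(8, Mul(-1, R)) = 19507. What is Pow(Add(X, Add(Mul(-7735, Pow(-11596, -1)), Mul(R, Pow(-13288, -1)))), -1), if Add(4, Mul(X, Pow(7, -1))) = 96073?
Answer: Rational(2963224, 1992724090059) ≈ 1.4870e-6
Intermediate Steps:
R = -19499 (R = Add(8, Mul(-1, 19507)) = Add(8, -19507) = -19499)
X = 672483 (X = Add(-28, Mul(7, 96073)) = Add(-28, 672511) = 672483)
Pow(Add(X, Add(Mul(-7735, Pow(-11596, -1)), Mul(R, Pow(-13288, -1)))), -1) = Pow(Add(672483, Add(Mul(-7735, Pow(-11596, -1)), Mul(-19499, Pow(-13288, -1)))), -1) = Pow(Add(672483, Add(Mul(-7735, Rational(-1, 11596)), Mul(-19499, Rational(-1, 13288)))), -1) = Pow(Add(672483, Add(Rational(595, 892), Rational(19499, 13288))), -1) = Pow(Add(672483, Rational(6324867, 2963224)), -1) = Pow(Rational(1992724090059, 2963224), -1) = Rational(2963224, 1992724090059)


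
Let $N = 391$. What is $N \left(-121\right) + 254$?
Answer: $-47057$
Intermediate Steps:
$N \left(-121\right) + 254 = 391 \left(-121\right) + 254 = -47311 + 254 = -47057$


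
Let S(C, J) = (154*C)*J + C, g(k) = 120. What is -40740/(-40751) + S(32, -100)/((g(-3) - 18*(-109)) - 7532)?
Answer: 10151410884/111046475 ≈ 91.416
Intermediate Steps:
S(C, J) = C + 154*C*J (S(C, J) = 154*C*J + C = C + 154*C*J)
-40740/(-40751) + S(32, -100)/((g(-3) - 18*(-109)) - 7532) = -40740/(-40751) + (32*(1 + 154*(-100)))/((120 - 18*(-109)) - 7532) = -40740*(-1/40751) + (32*(1 - 15400))/((120 + 1962) - 7532) = 40740/40751 + (32*(-15399))/(2082 - 7532) = 40740/40751 - 492768/(-5450) = 40740/40751 - 492768*(-1/5450) = 40740/40751 + 246384/2725 = 10151410884/111046475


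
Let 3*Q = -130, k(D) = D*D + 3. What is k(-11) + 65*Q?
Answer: -8078/3 ≈ -2692.7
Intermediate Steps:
k(D) = 3 + D² (k(D) = D² + 3 = 3 + D²)
Q = -130/3 (Q = (⅓)*(-130) = -130/3 ≈ -43.333)
k(-11) + 65*Q = (3 + (-11)²) + 65*(-130/3) = (3 + 121) - 8450/3 = 124 - 8450/3 = -8078/3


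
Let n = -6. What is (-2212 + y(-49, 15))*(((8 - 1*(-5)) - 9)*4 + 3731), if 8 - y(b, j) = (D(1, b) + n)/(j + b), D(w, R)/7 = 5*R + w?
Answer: -143603775/17 ≈ -8.4473e+6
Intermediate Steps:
D(w, R) = 7*w + 35*R (D(w, R) = 7*(5*R + w) = 7*(w + 5*R) = 7*w + 35*R)
y(b, j) = 8 - (1 + 35*b)/(b + j) (y(b, j) = 8 - ((7*1 + 35*b) - 6)/(j + b) = 8 - ((7 + 35*b) - 6)/(b + j) = 8 - (1 + 35*b)/(b + j))
(-2212 + y(-49, 15))*(((8 - 1*(-5)) - 9)*4 + 3731) = (-2212 + (-1 - 27*(-49) + 8*15)/(-49 + 15))*(((8 - 1*(-5)) - 9)*4 + 3731) = (-2212 + (-1 + 1323 + 120)/(-34))*(((8 + 5) - 9)*4 + 3731) = (-2212 - 1/34*1442)*((13 - 9)*4 + 3731) = (-2212 - 721/17)*(4*4 + 3731) = -38325*(16 + 3731)/17 = -38325/17*3747 = -143603775/17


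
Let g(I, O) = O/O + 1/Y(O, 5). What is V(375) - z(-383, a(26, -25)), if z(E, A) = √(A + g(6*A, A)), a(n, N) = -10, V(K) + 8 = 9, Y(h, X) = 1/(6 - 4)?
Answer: 1 - I*√7 ≈ 1.0 - 2.6458*I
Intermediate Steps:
Y(h, X) = ½ (Y(h, X) = 1/2 = ½)
V(K) = 1 (V(K) = -8 + 9 = 1)
g(I, O) = 3 (g(I, O) = O/O + 1/(½) = 1 + 1*2 = 1 + 2 = 3)
z(E, A) = √(3 + A) (z(E, A) = √(A + 3) = √(3 + A))
V(375) - z(-383, a(26, -25)) = 1 - √(3 - 10) = 1 - √(-7) = 1 - I*√7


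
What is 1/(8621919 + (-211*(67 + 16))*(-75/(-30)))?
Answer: 2/17156273 ≈ 1.1658e-7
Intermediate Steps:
1/(8621919 + (-211*(67 + 16))*(-75/(-30))) = 1/(8621919 + (-211*83)*(-75*(-1/30))) = 1/(8621919 - 17513*5/2) = 1/(8621919 - 87565/2) = 1/(17156273/2) = 2/17156273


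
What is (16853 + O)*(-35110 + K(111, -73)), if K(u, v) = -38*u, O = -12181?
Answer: -183740416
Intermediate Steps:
(16853 + O)*(-35110 + K(111, -73)) = (16853 - 12181)*(-35110 - 38*111) = 4672*(-35110 - 4218) = 4672*(-39328) = -183740416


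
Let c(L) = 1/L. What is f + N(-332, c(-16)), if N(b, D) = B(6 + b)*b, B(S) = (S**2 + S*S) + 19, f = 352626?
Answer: -70220946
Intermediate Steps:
B(S) = 19 + 2*S**2 (B(S) = (S**2 + S**2) + 19 = 2*S**2 + 19 = 19 + 2*S**2)
N(b, D) = b*(19 + 2*(6 + b)**2) (N(b, D) = (19 + 2*(6 + b)**2)*b = b*(19 + 2*(6 + b)**2))
f + N(-332, c(-16)) = 352626 - 332*(19 + 2*(6 - 332)**2) = 352626 - 332*(19 + 2*(-326)**2) = 352626 - 332*(19 + 2*106276) = 352626 - 332*(19 + 212552) = 352626 - 332*212571 = 352626 - 70573572 = -70220946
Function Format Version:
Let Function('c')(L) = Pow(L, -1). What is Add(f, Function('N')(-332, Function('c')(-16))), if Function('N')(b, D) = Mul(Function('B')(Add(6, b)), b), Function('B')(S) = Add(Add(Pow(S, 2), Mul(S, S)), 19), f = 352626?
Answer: -70220946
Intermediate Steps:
Function('B')(S) = Add(19, Mul(2, Pow(S, 2))) (Function('B')(S) = Add(Add(Pow(S, 2), Pow(S, 2)), 19) = Add(Mul(2, Pow(S, 2)), 19) = Add(19, Mul(2, Pow(S, 2))))
Function('N')(b, D) = Mul(b, Add(19, Mul(2, Pow(Add(6, b), 2)))) (Function('N')(b, D) = Mul(Add(19, Mul(2, Pow(Add(6, b), 2))), b) = Mul(b, Add(19, Mul(2, Pow(Add(6, b), 2)))))
Add(f, Function('N')(-332, Function('c')(-16))) = Add(352626, Mul(-332, Add(19, Mul(2, Pow(Add(6, -332), 2))))) = Add(352626, Mul(-332, Add(19, Mul(2, Pow(-326, 2))))) = Add(352626, Mul(-332, Add(19, Mul(2, 106276)))) = Add(352626, Mul(-332, Add(19, 212552))) = Add(352626, Mul(-332, 212571)) = Add(352626, -70573572) = -70220946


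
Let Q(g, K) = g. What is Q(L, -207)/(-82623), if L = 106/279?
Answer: -106/23051817 ≈ -4.5983e-6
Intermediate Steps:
L = 106/279 (L = 106*(1/279) = 106/279 ≈ 0.37993)
Q(L, -207)/(-82623) = (106/279)/(-82623) = (106/279)*(-1/82623) = -106/23051817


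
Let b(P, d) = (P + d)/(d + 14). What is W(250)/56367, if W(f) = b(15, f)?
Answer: 265/14880888 ≈ 1.7808e-5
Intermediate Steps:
b(P, d) = (P + d)/(14 + d)
W(f) = (15 + f)/(14 + f)
W(250)/56367 = ((15 + 250)/(14 + 250))/56367 = (265/264)*(1/56367) = 265/14880888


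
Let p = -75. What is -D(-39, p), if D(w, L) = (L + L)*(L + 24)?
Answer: -7650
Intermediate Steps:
D(w, L) = 2*L*(24 + L) (D(w, L) = (2*L)*(24 + L) = 2*L*(24 + L))
-D(-39, p) = -2*(-75)*(24 - 75) = -2*(-75)*(-51) = -1*7650 = -7650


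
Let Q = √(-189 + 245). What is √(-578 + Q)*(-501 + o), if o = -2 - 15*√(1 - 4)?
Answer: √(289 - √14)*(15*√6 - 503*I*√2) ≈ 620.56 - 12014.0*I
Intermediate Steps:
Q = 2*√14 (Q = √56 = 2*√14 ≈ 7.4833)
o = -2 - 15*I*√3 ≈ -2.0 - 25.981*I
√(-578 + Q)*(-501 + o) = √(-578 + 2*√14)*(-501 + (-2 - 15*I*√3)) = √(-578 + 2*√14)*(-503 - 15*I*√3)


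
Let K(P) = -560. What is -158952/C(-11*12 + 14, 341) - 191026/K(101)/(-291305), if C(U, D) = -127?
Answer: 12964971330649/10358805800 ≈ 1251.6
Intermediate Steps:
-158952/C(-11*12 + 14, 341) - 191026/K(101)/(-291305) = -158952/(-127) - 191026/(-560)/(-291305) = -158952*(-1/127) - 191026*(-1/560)*(-1/291305) = 158952/127 + (95513/280)*(-1/291305) = 158952/127 - 95513/81565400 = 12964971330649/10358805800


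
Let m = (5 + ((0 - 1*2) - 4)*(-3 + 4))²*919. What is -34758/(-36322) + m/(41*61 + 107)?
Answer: 62014391/47363888 ≈ 1.3093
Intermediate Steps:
m = 919 (m = (5 + ((0 - 2) - 4)*1)²*919 = (5 + (-2 - 4)*1)²*919 = (5 - 6*1)²*919 = (5 - 6)²*919 = (-1)²*919 = 1*919 = 919)
-34758/(-36322) + m/(41*61 + 107) = -34758/(-36322) + 919/(41*61 + 107) = -34758*(-1/36322) + 919/(2501 + 107) = 17379/18161 + 919/2608 = 62014391/47363888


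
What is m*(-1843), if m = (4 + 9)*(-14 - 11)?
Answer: 598975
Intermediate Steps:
m = -325 (m = 13*(-25) = -325)
m*(-1843) = -325*(-1843) = 598975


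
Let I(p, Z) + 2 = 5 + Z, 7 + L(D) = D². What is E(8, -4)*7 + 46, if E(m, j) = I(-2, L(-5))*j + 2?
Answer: -528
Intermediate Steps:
L(D) = -7 + D²
I(p, Z) = 3 + Z (I(p, Z) = -2 + (5 + Z) = 3 + Z)
E(m, j) = 2 + 21*j (E(m, j) = (3 + (-7 + (-5)²))*j + 2 = (3 + (-7 + 25))*j + 2 = (3 + 18)*j + 2 = 21*j + 2 = 2 + 21*j)
E(8, -4)*7 + 46 = (2 + 21*(-4))*7 + 46 = (2 - 84)*7 + 46 = -82*7 + 46 = -574 + 46 = -528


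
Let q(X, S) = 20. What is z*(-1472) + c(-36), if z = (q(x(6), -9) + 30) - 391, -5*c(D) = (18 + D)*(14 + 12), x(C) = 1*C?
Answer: 2510228/5 ≈ 5.0205e+5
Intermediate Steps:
x(C) = C
c(D) = -468/5 - 26*D/5 (c(D) = -(18 + D)*(14 + 12)/5 = -(18 + D)*26/5 = -(468 + 26*D)/5 = -468/5 - 26*D/5)
z = -341 (z = (20 + 30) - 391 = 50 - 391 = -341)
z*(-1472) + c(-36) = -341*(-1472) + (-468/5 - 26/5*(-36)) = 501952 + (-468/5 + 936/5) = 501952 + 468/5 = 2510228/5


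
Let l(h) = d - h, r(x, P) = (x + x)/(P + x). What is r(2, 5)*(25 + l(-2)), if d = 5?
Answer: 128/7 ≈ 18.286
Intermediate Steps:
r(x, P) = 2*x/(P + x) (r(x, P) = (2*x)/(P + x) = 2*x/(P + x))
l(h) = 5 - h
r(2, 5)*(25 + l(-2)) = (2*2/(5 + 2))*(25 + (5 - 1*(-2))) = (2*2/7)*(25 + (5 + 2)) = (2*2*(⅐))*(25 + 7) = (4/7)*32 = 128/7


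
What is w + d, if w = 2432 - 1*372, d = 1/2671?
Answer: 5502261/2671 ≈ 2060.0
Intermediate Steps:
d = 1/2671 ≈ 0.00037439
w = 2060 (w = 2432 - 372 = 2060)
w + d = 2060 + 1/2671 = 5502261/2671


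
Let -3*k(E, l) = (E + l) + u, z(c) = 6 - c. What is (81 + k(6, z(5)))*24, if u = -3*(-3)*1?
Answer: 1816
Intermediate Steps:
u = 9 (u = 9*1 = 9)
k(E, l) = -3 - E/3 - l/3 (k(E, l) = -((E + l) + 9)/3 = -(9 + E + l)/3 = -3 - E/3 - l/3)
(81 + k(6, z(5)))*24 = (81 + (-3 - ⅓*6 - (6 - 1*5)/3))*24 = (81 + (-3 - 2 - (6 - 5)/3))*24 = (81 + (-3 - 2 - ⅓*1))*24 = (81 + (-3 - 2 - ⅓))*24 = (81 - 16/3)*24 = (227/3)*24 = 1816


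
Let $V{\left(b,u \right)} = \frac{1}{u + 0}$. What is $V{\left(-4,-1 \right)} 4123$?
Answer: $-4123$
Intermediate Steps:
$V{\left(b,u \right)} = \frac{1}{u}$
$V{\left(-4,-1 \right)} 4123 = \frac{1}{-1} \cdot 4123 = \left(-1\right) 4123 = -4123$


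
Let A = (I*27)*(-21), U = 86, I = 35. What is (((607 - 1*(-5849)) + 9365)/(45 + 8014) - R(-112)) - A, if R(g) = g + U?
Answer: 160156210/8059 ≈ 19873.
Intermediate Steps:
R(g) = 86 + g (R(g) = g + 86 = 86 + g)
A = -19845 (A = (35*27)*(-21) = 945*(-21) = -19845)
(((607 - 1*(-5849)) + 9365)/(45 + 8014) - R(-112)) - A = (((607 - 1*(-5849)) + 9365)/(45 + 8014) - (86 - 112)) - 1*(-19845) = (((607 + 5849) + 9365)/8059 - 1*(-26)) + 19845 = ((6456 + 9365)*(1/8059) + 26) + 19845 = (15821*(1/8059) + 26) + 19845 = (15821/8059 + 26) + 19845 = 225355/8059 + 19845 = 160156210/8059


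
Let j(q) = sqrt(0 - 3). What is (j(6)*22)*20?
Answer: 440*I*sqrt(3) ≈ 762.1*I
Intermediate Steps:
j(q) = I*sqrt(3) (j(q) = sqrt(-3) = I*sqrt(3))
(j(6)*22)*20 = ((I*sqrt(3))*22)*20 = (22*I*sqrt(3))*20 = 440*I*sqrt(3)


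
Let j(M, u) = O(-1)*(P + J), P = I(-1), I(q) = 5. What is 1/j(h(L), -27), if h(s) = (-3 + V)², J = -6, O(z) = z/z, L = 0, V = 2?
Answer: -1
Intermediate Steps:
P = 5
O(z) = 1
h(s) = 1 (h(s) = (-3 + 2)² = (-1)² = 1)
j(M, u) = -1 (j(M, u) = 1*(5 - 6) = 1*(-1) = -1)
1/j(h(L), -27) = 1/(-1) = -1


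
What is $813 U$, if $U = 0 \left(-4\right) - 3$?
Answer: $-2439$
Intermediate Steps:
$U = -3$ ($U = 0 - 3 = -3$)
$813 U = 813 \left(-3\right) = -2439$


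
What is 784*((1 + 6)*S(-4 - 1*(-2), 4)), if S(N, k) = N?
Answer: -10976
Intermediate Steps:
784*((1 + 6)*S(-4 - 1*(-2), 4)) = 784*((1 + 6)*(-4 - 1*(-2))) = 784*(7*(-4 + 2)) = 784*(7*(-2)) = 784*(-14) = -10976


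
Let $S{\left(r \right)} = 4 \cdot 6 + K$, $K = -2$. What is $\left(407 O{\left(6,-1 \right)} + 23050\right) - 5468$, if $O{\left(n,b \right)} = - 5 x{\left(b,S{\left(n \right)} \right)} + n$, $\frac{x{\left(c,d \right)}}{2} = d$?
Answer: $-69516$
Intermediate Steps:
$S{\left(r \right)} = 22$ ($S{\left(r \right)} = 4 \cdot 6 - 2 = 24 - 2 = 22$)
$x{\left(c,d \right)} = 2 d$
$O{\left(n,b \right)} = -220 + n$ ($O{\left(n,b \right)} = - 5 \cdot 2 \cdot 22 + n = \left(-5\right) 44 + n = -220 + n$)
$\left(407 O{\left(6,-1 \right)} + 23050\right) - 5468 = \left(407 \left(-220 + 6\right) + 23050\right) - 5468 = \left(407 \left(-214\right) + 23050\right) - 5468 = \left(-87098 + 23050\right) - 5468 = -64048 - 5468 = -69516$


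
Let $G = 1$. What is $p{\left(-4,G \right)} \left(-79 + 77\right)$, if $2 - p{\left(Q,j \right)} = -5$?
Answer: $-14$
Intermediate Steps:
$p{\left(Q,j \right)} = 7$ ($p{\left(Q,j \right)} = 2 - -5 = 2 + 5 = 7$)
$p{\left(-4,G \right)} \left(-79 + 77\right) = 7 \left(-79 + 77\right) = 7 \left(-2\right) = -14$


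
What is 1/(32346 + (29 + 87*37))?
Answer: 1/35594 ≈ 2.8095e-5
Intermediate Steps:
1/(32346 + (29 + 87*37)) = 1/(32346 + (29 + 3219)) = 1/(32346 + 3248) = 1/35594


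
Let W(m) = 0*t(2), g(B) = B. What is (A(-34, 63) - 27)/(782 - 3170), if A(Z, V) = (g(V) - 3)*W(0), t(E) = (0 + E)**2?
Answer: 9/796 ≈ 0.011307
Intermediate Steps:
t(E) = E**2
W(m) = 0 (W(m) = 0*2**2 = 0*4 = 0)
A(Z, V) = 0 (A(Z, V) = (V - 3)*0 = (-3 + V)*0 = 0)
(A(-34, 63) - 27)/(782 - 3170) = (0 - 27)/(782 - 3170) = -27/(-2388) = -27*(-1/2388) = 9/796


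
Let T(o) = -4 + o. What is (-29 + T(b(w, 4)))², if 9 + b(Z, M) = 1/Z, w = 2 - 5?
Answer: 16129/9 ≈ 1792.1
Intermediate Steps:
w = -3
b(Z, M) = -9 + 1/Z
(-29 + T(b(w, 4)))² = (-29 + (-4 + (-9 + 1/(-3))))² = (-29 + (-4 + (-9 - ⅓)))² = (-29 + (-4 - 28/3))² = (-29 - 40/3)² = (-127/3)² = 16129/9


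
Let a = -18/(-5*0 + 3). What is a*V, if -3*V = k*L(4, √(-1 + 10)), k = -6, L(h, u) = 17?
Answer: -204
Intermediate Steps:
V = 34 (V = -(-2)*17 = -⅓*(-102) = 34)
a = -6 (a = -18/(0 + 3) = -18/3 = -18*⅓ = -6)
a*V = -6*34 = -204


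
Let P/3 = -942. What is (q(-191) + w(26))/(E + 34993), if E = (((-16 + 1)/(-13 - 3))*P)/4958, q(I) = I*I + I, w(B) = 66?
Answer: 1442024384/1387941157 ≈ 1.0390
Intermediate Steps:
P = -2826 (P = 3*(-942) = -2826)
q(I) = I + I² (q(I) = I² + I = I + I²)
E = -21195/39664 (E = (((-16 + 1)/(-13 - 3))*(-2826))/4958 = (-15/(-16)*(-2826))*(1/4958) = (-15*(-1/16)*(-2826))*(1/4958) = ((15/16)*(-2826))*(1/4958) = -21195/8*1/4958 = -21195/39664 ≈ -0.53436)
(q(-191) + w(26))/(E + 34993) = (-191*(1 - 191) + 66)/(-21195/39664 + 34993) = (-191*(-190) + 66)/(1387941157/39664) = (36290 + 66)*(39664/1387941157) = 36356*(39664/1387941157) = 1442024384/1387941157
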